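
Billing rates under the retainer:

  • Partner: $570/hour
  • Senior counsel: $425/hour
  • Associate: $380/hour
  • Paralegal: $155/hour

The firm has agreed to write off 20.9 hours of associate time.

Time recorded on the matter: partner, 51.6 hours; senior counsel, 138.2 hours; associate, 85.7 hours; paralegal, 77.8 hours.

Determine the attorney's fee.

Partner: 51.6 × $570 = $29,412.00
Senior counsel: 138.2 × $425 = $58,735.00
Associate: 85.7 × $380 = $32,566.00
Paralegal: 77.8 × $155 = $12,059.00
Subtotal: $132,772.00
Write-off: 20.9 × $380 = $7,942.00
Total: $132,772.00 − $7,942.00 = $124,830.00

$124,830.00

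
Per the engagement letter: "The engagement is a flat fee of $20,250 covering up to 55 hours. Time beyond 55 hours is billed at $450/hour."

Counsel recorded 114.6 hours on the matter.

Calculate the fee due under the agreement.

$47,070.00

Flat fee: $20,250.00
Excess hours: 114.6 − 55 = 59.6
Overrun: 59.6 × $450 = $26,820.00
Total: $20,250.00 + $26,820.00 = $47,070.00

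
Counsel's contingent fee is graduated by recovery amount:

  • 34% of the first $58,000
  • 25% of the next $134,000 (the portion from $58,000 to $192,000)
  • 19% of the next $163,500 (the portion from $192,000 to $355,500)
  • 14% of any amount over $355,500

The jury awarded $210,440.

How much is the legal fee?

$56,723.60

First $58,000 at 34% = $19,720.00
Next $134,000 at 25% = $33,500.00
Remaining $18,440 at 19% = $3,503.60
Fee: $19,720.00 + $33,500.00 + $3,503.60 = $56,723.60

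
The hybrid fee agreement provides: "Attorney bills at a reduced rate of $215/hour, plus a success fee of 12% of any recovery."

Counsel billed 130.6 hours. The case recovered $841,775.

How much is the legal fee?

$129,092.00

Hourly: 130.6 × $215 = $28,079.00
Success fee: 12% of $841,775 = $101,013.00
Total: $28,079.00 + $101,013.00 = $129,092.00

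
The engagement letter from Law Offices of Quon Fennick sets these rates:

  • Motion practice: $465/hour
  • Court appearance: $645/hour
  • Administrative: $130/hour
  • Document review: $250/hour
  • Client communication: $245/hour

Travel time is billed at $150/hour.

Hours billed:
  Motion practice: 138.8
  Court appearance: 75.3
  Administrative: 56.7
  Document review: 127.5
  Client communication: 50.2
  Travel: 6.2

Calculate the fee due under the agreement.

Motion practice: 138.8 × $465 = $64,542.00
Court appearance: 75.3 × $645 = $48,568.50
Administrative: 56.7 × $130 = $7,371.00
Document review: 127.5 × $250 = $31,875.00
Client communication: 50.2 × $245 = $12,299.00
Subtotal: $64,542.00 + $48,568.50 + $7,371.00 + $31,875.00 + $12,299.00 = $164,655.50
Travel: 6.2 × $150 = $930.00
Total: $164,655.50 + $930.00 = $165,585.50

$165,585.50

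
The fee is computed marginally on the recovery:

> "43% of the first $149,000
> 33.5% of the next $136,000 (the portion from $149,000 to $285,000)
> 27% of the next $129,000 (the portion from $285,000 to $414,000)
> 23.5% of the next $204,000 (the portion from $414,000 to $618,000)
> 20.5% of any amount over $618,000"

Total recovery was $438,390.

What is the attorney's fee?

$150,191.65

First $149,000 at 43% = $64,070.00
Next $136,000 at 33.5% = $45,560.00
Next $129,000 at 27% = $34,830.00
Remaining $24,390 at 23.5% = $5,731.65
Fee: $64,070.00 + $45,560.00 + $34,830.00 + $5,731.65 = $150,191.65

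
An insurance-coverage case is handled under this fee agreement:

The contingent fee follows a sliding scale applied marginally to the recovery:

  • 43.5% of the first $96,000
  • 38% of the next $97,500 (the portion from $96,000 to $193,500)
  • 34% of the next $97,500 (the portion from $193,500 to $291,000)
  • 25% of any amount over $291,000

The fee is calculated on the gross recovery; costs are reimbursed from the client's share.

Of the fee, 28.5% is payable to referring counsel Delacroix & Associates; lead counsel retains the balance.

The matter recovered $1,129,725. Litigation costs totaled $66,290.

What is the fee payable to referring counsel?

Fee base is the gross recovery, $1,129,725; costs are reimbursed separately.
First $96,000 at 43.5% = $41,760.00
Next $97,500 at 38% = $37,050.00
Next $97,500 at 34% = $33,150.00
Remaining $838,725 at 25% = $209,681.25
Fee: $41,760.00 + $37,050.00 + $33,150.00 + $209,681.25 = $321,641.25
Referral share: 28.5% of $321,641.25 = $91,667.76; lead counsel retains $321,641.25 − $91,667.76 = $229,973.49.

$91,667.76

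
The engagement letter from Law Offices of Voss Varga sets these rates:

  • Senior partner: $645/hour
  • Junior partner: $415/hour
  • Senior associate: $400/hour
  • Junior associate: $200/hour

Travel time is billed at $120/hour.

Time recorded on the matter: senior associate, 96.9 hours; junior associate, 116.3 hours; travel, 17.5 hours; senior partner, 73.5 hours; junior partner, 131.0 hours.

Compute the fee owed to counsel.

$165,892.50

Senior partner: 73.5 × $645 = $47,407.50
Junior partner: 131.0 × $415 = $54,365.00
Senior associate: 96.9 × $400 = $38,760.00
Junior associate: 116.3 × $200 = $23,260.00
Subtotal: $47,407.50 + $54,365.00 + $38,760.00 + $23,260.00 = $163,792.50
Travel: 17.5 × $120 = $2,100.00
Total: $163,792.50 + $2,100.00 = $165,892.50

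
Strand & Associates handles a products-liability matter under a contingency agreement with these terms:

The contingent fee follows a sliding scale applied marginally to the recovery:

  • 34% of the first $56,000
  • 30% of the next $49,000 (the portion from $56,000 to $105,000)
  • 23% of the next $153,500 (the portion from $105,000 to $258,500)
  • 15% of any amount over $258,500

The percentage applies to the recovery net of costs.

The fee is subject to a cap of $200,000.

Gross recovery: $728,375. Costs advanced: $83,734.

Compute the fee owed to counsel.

Fee base (net of costs): $728,375 − $83,734 = $644,641
First $56,000 at 34% = $19,040.00
Next $49,000 at 30% = $14,700.00
Next $153,500 at 23% = $35,305.00
Remaining $386,141 at 15% = $57,921.15
Fee: $19,040.00 + $14,700.00 + $35,305.00 + $57,921.15 = $126,966.15
$126,966.15 is under the $200,000 cap.

$126,966.15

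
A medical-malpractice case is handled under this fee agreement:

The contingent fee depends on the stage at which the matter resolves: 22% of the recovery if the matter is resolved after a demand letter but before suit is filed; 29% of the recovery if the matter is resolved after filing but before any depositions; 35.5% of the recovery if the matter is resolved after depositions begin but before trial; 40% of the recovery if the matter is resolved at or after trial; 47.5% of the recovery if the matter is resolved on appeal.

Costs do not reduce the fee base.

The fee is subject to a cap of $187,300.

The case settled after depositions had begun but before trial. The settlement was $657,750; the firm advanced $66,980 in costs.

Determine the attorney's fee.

Fee base is the gross recovery, $657,750; costs are reimbursed separately.
The matter settled after depositions had begun but before trial, so the 35.5% rate applies.
$657,750 × 35.5% = $233,501.25
$233,501.25 exceeds the $187,300 cap, so the fee is capped at $187,300.00.

$187,300.00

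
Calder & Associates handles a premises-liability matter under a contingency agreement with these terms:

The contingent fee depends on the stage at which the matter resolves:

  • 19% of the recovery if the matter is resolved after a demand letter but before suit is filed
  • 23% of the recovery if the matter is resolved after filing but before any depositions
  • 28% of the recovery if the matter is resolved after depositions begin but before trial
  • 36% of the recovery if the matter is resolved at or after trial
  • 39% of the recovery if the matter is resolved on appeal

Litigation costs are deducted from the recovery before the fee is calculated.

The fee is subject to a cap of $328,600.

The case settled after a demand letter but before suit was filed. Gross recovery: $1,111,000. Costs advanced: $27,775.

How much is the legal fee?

$205,812.75

Fee base (net of costs): $1,111,000 − $27,775 = $1,083,225
The matter settled after a demand letter but before suit was filed, so the 19% rate applies.
$1,083,225 × 19% = $205,812.75
$205,812.75 is under the $328,600 cap.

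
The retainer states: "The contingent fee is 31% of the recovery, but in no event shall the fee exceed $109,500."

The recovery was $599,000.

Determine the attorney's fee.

$109,500.00

31% of $599,000 = $185,690.00
That exceeds the $109,500 cap, so the fee is capped at $109,500.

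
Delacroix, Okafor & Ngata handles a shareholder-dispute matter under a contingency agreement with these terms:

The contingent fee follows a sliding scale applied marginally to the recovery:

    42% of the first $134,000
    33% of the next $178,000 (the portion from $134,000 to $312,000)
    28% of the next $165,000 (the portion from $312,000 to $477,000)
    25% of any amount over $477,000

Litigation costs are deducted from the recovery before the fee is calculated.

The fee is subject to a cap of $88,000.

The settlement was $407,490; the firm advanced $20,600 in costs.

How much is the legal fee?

$88,000.00

Fee base (net of costs): $407,490 − $20,600 = $386,890
First $134,000 at 42% = $56,280.00
Next $178,000 at 33% = $58,740.00
Remaining $74,890 at 28% = $20,969.20
Fee: $56,280.00 + $58,740.00 + $20,969.20 = $135,989.20
$135,989.20 exceeds the $88,000 cap, so the fee is capped at $88,000.00.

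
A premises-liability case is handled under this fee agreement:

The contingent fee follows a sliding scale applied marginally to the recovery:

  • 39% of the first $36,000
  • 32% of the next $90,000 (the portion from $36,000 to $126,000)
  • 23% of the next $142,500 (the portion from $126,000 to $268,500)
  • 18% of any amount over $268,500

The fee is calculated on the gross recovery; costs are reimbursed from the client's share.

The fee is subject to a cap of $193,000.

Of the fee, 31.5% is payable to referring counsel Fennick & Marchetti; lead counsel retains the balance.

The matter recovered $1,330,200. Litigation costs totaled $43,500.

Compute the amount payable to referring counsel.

Fee base is the gross recovery, $1,330,200; costs are reimbursed separately.
First $36,000 at 39% = $14,040.00
Next $90,000 at 32% = $28,800.00
Next $142,500 at 23% = $32,775.00
Remaining $1,061,700 at 18% = $191,106.00
Fee: $14,040.00 + $28,800.00 + $32,775.00 + $191,106.00 = $266,721.00
$266,721.00 exceeds the $193,000 cap, so the fee is capped at $193,000.00.
Referral share: 31.5% of $193,000.00 = $60,795.00; lead counsel retains $193,000.00 − $60,795.00 = $132,205.00.

$60,795.00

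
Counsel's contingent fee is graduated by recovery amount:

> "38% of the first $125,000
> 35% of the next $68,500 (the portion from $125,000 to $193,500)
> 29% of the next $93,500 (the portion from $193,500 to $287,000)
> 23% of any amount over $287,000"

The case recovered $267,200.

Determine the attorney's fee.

$92,848.00

First $125,000 at 38% = $47,500.00
Next $68,500 at 35% = $23,975.00
Remaining $73,700 at 29% = $21,373.00
Fee: $47,500.00 + $23,975.00 + $21,373.00 = $92,848.00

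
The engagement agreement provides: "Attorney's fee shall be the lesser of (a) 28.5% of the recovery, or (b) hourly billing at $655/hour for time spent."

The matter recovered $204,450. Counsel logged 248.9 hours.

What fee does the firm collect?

(a) 28.5% of $204,450 = $58,268.25
(b) 248.9 × $655 = $163,029.50
The lesser is (a): $58,268.25.

$58,268.25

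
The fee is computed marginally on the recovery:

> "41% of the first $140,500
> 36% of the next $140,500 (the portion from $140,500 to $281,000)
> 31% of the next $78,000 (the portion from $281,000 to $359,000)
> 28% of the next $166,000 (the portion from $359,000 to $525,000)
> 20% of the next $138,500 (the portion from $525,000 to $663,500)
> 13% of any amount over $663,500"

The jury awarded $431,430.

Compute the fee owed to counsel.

$152,645.40

First $140,500 at 41% = $57,605.00
Next $140,500 at 36% = $50,580.00
Next $78,000 at 31% = $24,180.00
Remaining $72,430 at 28% = $20,280.40
Fee: $57,605.00 + $50,580.00 + $24,180.00 + $20,280.40 = $152,645.40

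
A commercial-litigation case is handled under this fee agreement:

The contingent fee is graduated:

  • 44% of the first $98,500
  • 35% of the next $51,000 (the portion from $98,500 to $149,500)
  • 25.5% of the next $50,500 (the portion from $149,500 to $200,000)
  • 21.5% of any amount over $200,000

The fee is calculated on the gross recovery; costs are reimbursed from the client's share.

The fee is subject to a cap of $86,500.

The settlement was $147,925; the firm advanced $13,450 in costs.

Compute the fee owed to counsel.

Fee base is the gross recovery, $147,925; costs are reimbursed separately.
First $98,500 at 44% = $43,340.00
Remaining $49,425 at 35% = $17,298.75
Fee: $43,340.00 + $17,298.75 = $60,638.75
$60,638.75 is under the $86,500 cap.

$60,638.75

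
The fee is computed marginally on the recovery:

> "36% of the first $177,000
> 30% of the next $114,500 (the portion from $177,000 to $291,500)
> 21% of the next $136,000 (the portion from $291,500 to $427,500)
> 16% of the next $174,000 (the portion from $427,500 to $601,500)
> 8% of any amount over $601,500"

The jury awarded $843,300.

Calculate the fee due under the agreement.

$173,814.00

First $177,000 at 36% = $63,720.00
Next $114,500 at 30% = $34,350.00
Next $136,000 at 21% = $28,560.00
Next $174,000 at 16% = $27,840.00
Remaining $241,800 at 8% = $19,344.00
Fee: $63,720.00 + $34,350.00 + $28,560.00 + $27,840.00 + $19,344.00 = $173,814.00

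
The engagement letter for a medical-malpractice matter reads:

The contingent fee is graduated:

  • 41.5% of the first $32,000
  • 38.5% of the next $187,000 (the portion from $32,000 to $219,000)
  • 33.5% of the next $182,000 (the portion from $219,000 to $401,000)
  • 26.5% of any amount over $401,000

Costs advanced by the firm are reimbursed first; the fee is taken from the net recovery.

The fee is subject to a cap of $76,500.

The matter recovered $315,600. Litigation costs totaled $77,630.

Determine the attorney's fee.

Fee base (net of costs): $315,600 − $77,630 = $237,970
First $32,000 at 41.5% = $13,280.00
Next $187,000 at 38.5% = $71,995.00
Remaining $18,970 at 33.5% = $6,354.95
Fee: $13,280.00 + $71,995.00 + $6,354.95 = $91,629.95
$91,629.95 exceeds the $76,500 cap, so the fee is capped at $76,500.00.

$76,500.00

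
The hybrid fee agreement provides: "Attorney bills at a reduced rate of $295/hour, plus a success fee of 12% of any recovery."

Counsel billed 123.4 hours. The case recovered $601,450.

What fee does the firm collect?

$108,577.00

Hourly: 123.4 × $295 = $36,403.00
Success fee: 12% of $601,450 = $72,174.00
Total: $36,403.00 + $72,174.00 = $108,577.00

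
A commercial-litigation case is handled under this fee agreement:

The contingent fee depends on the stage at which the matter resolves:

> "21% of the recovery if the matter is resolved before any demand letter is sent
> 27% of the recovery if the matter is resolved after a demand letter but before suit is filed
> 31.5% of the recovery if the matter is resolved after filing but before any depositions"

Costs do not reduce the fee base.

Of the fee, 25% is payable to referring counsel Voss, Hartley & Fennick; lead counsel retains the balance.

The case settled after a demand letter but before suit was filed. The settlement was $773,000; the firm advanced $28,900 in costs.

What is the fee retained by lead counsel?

Fee base is the gross recovery, $773,000; costs are reimbursed separately.
The matter settled after a demand letter but before suit was filed, so the 27% rate applies.
$773,000 × 27% = $208,710.00
Referral share: 25% of $208,710.00 = $52,177.50; lead counsel retains $208,710.00 − $52,177.50 = $156,532.50.

$156,532.50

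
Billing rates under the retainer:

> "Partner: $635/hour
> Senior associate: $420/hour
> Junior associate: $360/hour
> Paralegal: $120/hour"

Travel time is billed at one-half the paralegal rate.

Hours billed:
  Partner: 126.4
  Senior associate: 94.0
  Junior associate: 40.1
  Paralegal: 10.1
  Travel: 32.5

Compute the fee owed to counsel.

Partner: 126.4 × $635 = $80,264.00
Senior associate: 94.0 × $420 = $39,480.00
Junior associate: 40.1 × $360 = $14,436.00
Paralegal: 10.1 × $120 = $1,212.00
Subtotal: $80,264.00 + $39,480.00 + $14,436.00 + $1,212.00 = $135,392.00
Travel: 32.5 × ($120 ÷ 2) = 32.5 × $60.00 = $1,950.00
Total: $135,392.00 + $1,950.00 = $137,342.00

$137,342.00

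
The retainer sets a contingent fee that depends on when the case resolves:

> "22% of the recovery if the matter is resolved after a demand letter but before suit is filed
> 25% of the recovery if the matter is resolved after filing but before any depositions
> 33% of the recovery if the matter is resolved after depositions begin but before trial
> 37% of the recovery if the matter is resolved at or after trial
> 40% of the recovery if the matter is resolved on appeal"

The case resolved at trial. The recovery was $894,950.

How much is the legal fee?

The matter resolved at trial, so the 37% rate applies.
$894,950 × 37% = $331,131.50

$331,131.50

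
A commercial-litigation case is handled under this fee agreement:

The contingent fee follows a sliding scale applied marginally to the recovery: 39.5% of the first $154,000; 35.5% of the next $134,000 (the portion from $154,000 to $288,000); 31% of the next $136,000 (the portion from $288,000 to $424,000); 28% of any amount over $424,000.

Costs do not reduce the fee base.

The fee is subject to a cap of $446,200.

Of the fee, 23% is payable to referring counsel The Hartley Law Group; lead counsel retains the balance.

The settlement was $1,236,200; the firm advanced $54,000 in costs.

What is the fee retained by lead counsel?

Fee base is the gross recovery, $1,236,200; costs are reimbursed separately.
First $154,000 at 39.5% = $60,830.00
Next $134,000 at 35.5% = $47,570.00
Next $136,000 at 31% = $42,160.00
Remaining $812,200 at 28% = $227,416.00
Fee: $60,830.00 + $47,570.00 + $42,160.00 + $227,416.00 = $377,976.00
$377,976.00 is under the $446,200 cap.
Referral share: 23% of $377,976.00 = $86,934.48; lead counsel retains $377,976.00 − $86,934.48 = $291,041.52.

$291,041.52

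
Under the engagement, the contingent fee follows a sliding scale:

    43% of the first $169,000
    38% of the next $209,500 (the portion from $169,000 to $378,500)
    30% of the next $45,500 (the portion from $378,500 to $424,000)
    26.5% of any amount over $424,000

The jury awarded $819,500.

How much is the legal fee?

$270,737.50

First $169,000 at 43% = $72,670.00
Next $209,500 at 38% = $79,610.00
Next $45,500 at 30% = $13,650.00
Remaining $395,500 at 26.5% = $104,807.50
Fee: $72,670.00 + $79,610.00 + $13,650.00 + $104,807.50 = $270,737.50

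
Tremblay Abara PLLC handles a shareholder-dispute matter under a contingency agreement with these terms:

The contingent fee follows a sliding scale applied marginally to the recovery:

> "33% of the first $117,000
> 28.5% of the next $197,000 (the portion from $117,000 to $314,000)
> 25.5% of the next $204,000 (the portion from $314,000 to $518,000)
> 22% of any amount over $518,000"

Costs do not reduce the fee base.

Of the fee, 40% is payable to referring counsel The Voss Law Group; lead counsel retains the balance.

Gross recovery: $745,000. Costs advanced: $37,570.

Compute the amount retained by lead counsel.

Fee base is the gross recovery, $745,000; costs are reimbursed separately.
First $117,000 at 33% = $38,610.00
Next $197,000 at 28.5% = $56,145.00
Next $204,000 at 25.5% = $52,020.00
Remaining $227,000 at 22% = $49,940.00
Fee: $38,610.00 + $56,145.00 + $52,020.00 + $49,940.00 = $196,715.00
Referral share: 40% of $196,715.00 = $78,686.00; lead counsel retains $196,715.00 − $78,686.00 = $118,029.00.

$118,029.00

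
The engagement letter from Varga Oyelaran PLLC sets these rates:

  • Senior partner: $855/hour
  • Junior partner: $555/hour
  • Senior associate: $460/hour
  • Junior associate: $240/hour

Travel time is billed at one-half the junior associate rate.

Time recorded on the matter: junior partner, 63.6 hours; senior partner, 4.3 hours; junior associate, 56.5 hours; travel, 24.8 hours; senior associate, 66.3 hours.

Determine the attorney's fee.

Senior partner: 4.3 × $855 = $3,676.50
Junior partner: 63.6 × $555 = $35,298.00
Senior associate: 66.3 × $460 = $30,498.00
Junior associate: 56.5 × $240 = $13,560.00
Subtotal: $3,676.50 + $35,298.00 + $30,498.00 + $13,560.00 = $83,032.50
Travel: 24.8 × ($240 ÷ 2) = 24.8 × $120.00 = $2,976.00
Total: $83,032.50 + $2,976.00 = $86,008.50

$86,008.50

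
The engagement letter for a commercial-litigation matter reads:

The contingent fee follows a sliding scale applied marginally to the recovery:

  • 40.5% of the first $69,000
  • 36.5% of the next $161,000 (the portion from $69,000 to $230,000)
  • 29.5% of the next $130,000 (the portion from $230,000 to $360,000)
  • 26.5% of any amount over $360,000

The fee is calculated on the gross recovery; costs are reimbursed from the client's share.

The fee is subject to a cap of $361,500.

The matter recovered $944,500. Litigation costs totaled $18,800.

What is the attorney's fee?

Fee base is the gross recovery, $944,500; costs are reimbursed separately.
First $69,000 at 40.5% = $27,945.00
Next $161,000 at 36.5% = $58,765.00
Next $130,000 at 29.5% = $38,350.00
Remaining $584,500 at 26.5% = $154,892.50
Fee: $27,945.00 + $58,765.00 + $38,350.00 + $154,892.50 = $279,952.50
$279,952.50 is under the $361,500 cap.

$279,952.50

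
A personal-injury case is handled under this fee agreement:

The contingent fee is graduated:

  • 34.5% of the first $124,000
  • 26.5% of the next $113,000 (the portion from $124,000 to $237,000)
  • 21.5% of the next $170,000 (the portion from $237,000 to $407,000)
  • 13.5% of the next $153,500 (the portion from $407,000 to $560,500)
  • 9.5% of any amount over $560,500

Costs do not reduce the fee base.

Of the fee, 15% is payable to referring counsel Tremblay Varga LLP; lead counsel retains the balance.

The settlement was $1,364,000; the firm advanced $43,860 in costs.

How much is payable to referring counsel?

$30,949.50

Fee base is the gross recovery, $1,364,000; costs are reimbursed separately.
First $124,000 at 34.5% = $42,780.00
Next $113,000 at 26.5% = $29,945.00
Next $170,000 at 21.5% = $36,550.00
Next $153,500 at 13.5% = $20,722.50
Remaining $803,500 at 9.5% = $76,332.50
Fee: $42,780.00 + $29,945.00 + $36,550.00 + $20,722.50 + $76,332.50 = $206,330.00
Referral share: 15% of $206,330.00 = $30,949.50; lead counsel retains $206,330.00 − $30,949.50 = $175,380.50.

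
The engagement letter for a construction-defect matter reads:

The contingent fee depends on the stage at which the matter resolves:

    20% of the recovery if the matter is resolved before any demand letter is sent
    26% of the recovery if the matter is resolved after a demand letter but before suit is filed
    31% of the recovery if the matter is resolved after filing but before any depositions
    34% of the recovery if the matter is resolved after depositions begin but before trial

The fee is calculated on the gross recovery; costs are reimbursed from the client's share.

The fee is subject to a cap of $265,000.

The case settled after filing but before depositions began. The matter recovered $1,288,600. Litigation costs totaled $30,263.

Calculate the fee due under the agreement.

Fee base is the gross recovery, $1,288,600; costs are reimbursed separately.
The matter settled after filing but before depositions began, so the 31% rate applies.
$1,288,600 × 31% = $399,466.00
$399,466.00 exceeds the $265,000 cap, so the fee is capped at $265,000.00.

$265,000.00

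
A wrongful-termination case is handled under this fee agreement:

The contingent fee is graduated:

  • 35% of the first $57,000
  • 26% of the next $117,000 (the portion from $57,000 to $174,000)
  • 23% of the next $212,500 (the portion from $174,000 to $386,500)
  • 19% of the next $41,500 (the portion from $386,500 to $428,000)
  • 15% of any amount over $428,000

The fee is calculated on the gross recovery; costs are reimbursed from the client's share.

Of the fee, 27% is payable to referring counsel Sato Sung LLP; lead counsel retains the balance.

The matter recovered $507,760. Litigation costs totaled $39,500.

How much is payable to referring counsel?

Fee base is the gross recovery, $507,760; costs are reimbursed separately.
First $57,000 at 35% = $19,950.00
Next $117,000 at 26% = $30,420.00
Next $212,500 at 23% = $48,875.00
Next $41,500 at 19% = $7,885.00
Remaining $79,760 at 15% = $11,964.00
Fee: $19,950.00 + $30,420.00 + $48,875.00 + $7,885.00 + $11,964.00 = $119,094.00
Referral share: 27% of $119,094.00 = $32,155.38; lead counsel retains $119,094.00 − $32,155.38 = $86,938.62.

$32,155.38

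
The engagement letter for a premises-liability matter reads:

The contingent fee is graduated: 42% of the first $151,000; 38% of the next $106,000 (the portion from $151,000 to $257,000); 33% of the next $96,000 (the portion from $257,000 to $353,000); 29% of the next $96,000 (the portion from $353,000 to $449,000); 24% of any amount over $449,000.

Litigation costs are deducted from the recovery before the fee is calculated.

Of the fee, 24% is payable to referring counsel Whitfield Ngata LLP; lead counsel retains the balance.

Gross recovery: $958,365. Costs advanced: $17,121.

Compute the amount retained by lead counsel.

Fee base (net of costs): $958,365 − $17,121 = $941,244
First $151,000 at 42% = $63,420.00
Next $106,000 at 38% = $40,280.00
Next $96,000 at 33% = $31,680.00
Next $96,000 at 29% = $27,840.00
Remaining $492,244 at 24% = $118,138.56
Fee: $63,420.00 + $40,280.00 + $31,680.00 + $27,840.00 + $118,138.56 = $281,358.56
Referral share: 24% of $281,358.56 = $67,526.05; lead counsel retains $281,358.56 − $67,526.05 = $213,832.51.

$213,832.51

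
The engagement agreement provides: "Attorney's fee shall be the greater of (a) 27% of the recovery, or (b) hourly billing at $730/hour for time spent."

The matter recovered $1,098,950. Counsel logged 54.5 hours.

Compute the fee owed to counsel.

(a) 27% of $1,098,950 = $296,716.50
(b) 54.5 × $730 = $39,785.00
The greater is (a): $296,716.50.

$296,716.50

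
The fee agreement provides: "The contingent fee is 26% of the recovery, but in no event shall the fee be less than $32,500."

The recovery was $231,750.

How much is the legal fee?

26% of $231,750 = $60,255.00
That exceeds the $32,500 minimum.

$60,255.00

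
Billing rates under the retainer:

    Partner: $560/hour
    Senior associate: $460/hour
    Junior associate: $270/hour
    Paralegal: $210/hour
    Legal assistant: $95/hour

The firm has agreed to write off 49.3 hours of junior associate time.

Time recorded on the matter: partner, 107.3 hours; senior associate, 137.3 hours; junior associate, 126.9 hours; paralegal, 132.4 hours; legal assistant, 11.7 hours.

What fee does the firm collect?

$173,113.50

Partner: 107.3 × $560 = $60,088.00
Senior associate: 137.3 × $460 = $63,158.00
Junior associate: 126.9 × $270 = $34,263.00
Paralegal: 132.4 × $210 = $27,804.00
Legal assistant: 11.7 × $95 = $1,111.50
Subtotal: $186,424.50
Write-off: 49.3 × $270 = $13,311.00
Total: $186,424.50 − $13,311.00 = $173,113.50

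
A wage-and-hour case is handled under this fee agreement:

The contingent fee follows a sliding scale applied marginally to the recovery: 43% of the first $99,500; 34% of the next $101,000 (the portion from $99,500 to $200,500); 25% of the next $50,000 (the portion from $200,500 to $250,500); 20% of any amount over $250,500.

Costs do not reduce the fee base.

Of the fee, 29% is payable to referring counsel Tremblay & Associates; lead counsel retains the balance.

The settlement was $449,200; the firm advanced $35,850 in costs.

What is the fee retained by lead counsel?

Fee base is the gross recovery, $449,200; costs are reimbursed separately.
First $99,500 at 43% = $42,785.00
Next $101,000 at 34% = $34,340.00
Next $50,000 at 25% = $12,500.00
Remaining $198,700 at 20% = $39,740.00
Fee: $42,785.00 + $34,340.00 + $12,500.00 + $39,740.00 = $129,365.00
Referral share: 29% of $129,365.00 = $37,515.85; lead counsel retains $129,365.00 − $37,515.85 = $91,849.15.

$91,849.15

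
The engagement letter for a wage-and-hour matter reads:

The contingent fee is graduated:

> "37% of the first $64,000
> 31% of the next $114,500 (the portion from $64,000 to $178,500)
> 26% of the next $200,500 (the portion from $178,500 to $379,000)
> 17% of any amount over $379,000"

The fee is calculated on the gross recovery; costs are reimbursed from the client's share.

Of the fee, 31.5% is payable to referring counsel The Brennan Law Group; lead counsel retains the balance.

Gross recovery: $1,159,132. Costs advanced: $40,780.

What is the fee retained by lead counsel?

$167,090.30

Fee base is the gross recovery, $1,159,132; costs are reimbursed separately.
First $64,000 at 37% = $23,680.00
Next $114,500 at 31% = $35,495.00
Next $200,500 at 26% = $52,130.00
Remaining $780,132 at 17% = $132,622.44
Fee: $23,680.00 + $35,495.00 + $52,130.00 + $132,622.44 = $243,927.44
Referral share: 31.5% of $243,927.44 = $76,837.14; lead counsel retains $243,927.44 − $76,837.14 = $167,090.30.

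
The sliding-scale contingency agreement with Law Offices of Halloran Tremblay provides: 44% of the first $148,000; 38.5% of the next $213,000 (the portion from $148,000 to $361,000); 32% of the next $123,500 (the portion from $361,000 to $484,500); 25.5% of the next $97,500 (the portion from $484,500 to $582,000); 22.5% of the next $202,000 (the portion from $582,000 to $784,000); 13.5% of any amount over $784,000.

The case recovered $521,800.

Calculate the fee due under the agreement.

First $148,000 at 44% = $65,120.00
Next $213,000 at 38.5% = $82,005.00
Next $123,500 at 32% = $39,520.00
Remaining $37,300 at 25.5% = $9,511.50
Fee: $65,120.00 + $82,005.00 + $39,520.00 + $9,511.50 = $196,156.50

$196,156.50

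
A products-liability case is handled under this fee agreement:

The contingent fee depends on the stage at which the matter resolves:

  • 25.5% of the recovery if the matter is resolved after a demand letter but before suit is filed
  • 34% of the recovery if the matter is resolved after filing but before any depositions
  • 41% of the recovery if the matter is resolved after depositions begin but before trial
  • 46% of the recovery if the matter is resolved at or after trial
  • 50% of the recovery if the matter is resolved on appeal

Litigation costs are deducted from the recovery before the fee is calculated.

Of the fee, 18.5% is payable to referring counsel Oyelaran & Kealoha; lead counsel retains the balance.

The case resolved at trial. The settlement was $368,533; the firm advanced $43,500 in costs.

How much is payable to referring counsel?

Fee base (net of costs): $368,533 − $43,500 = $325,033
The matter resolved at trial, so the 46% rate applies.
$325,033 × 46% = $149,515.18
Referral share: 18.5% of $149,515.18 = $27,660.31; lead counsel retains $149,515.18 − $27,660.31 = $121,854.87.

$27,660.31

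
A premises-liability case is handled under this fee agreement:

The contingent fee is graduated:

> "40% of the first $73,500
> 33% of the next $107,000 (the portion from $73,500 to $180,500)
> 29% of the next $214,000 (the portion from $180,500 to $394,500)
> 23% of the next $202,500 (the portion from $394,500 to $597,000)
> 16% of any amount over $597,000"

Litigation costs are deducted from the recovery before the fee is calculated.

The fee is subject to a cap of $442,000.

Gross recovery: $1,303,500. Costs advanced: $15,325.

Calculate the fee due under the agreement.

Fee base (net of costs): $1,303,500 − $15,325 = $1,288,175
First $73,500 at 40% = $29,400.00
Next $107,000 at 33% = $35,310.00
Next $214,000 at 29% = $62,060.00
Next $202,500 at 23% = $46,575.00
Remaining $691,175 at 16% = $110,588.00
Fee: $29,400.00 + $35,310.00 + $62,060.00 + $46,575.00 + $110,588.00 = $283,933.00
$283,933.00 is under the $442,000 cap.

$283,933.00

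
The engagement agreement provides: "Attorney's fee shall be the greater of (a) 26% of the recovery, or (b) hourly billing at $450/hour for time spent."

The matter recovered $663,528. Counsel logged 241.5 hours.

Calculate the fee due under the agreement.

(a) 26% of $663,528 = $172,517.28
(b) 241.5 × $450 = $108,675.00
The greater is (a): $172,517.28.

$172,517.28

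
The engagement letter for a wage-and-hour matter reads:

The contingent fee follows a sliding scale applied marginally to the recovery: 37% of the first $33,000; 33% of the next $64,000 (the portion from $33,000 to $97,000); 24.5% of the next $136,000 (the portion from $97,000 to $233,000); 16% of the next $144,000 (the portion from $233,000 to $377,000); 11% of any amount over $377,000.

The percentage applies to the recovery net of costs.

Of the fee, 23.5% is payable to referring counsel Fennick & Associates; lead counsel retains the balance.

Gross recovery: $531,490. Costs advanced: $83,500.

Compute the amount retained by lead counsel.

$74,586.66

Fee base (net of costs): $531,490 − $83,500 = $447,990
First $33,000 at 37% = $12,210.00
Next $64,000 at 33% = $21,120.00
Next $136,000 at 24.5% = $33,320.00
Next $144,000 at 16% = $23,040.00
Remaining $70,990 at 11% = $7,808.90
Fee: $12,210.00 + $21,120.00 + $33,320.00 + $23,040.00 + $7,808.90 = $97,498.90
Referral share: 23.5% of $97,498.90 = $22,912.24; lead counsel retains $97,498.90 − $22,912.24 = $74,586.66.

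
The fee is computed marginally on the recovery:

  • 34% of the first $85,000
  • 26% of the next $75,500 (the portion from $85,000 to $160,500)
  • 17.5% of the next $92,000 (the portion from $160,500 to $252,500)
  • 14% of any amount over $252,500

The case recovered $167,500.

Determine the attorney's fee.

$49,755.00

First $85,000 at 34% = $28,900.00
Next $75,500 at 26% = $19,630.00
Remaining $7,000 at 17.5% = $1,225.00
Fee: $28,900.00 + $19,630.00 + $1,225.00 = $49,755.00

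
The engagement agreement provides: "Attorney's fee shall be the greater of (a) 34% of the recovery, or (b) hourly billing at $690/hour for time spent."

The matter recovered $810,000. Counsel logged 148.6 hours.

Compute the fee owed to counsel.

$275,400.00

(a) 34% of $810,000 = $275,400.00
(b) 148.6 × $690 = $102,534.00
The greater is (a): $275,400.00.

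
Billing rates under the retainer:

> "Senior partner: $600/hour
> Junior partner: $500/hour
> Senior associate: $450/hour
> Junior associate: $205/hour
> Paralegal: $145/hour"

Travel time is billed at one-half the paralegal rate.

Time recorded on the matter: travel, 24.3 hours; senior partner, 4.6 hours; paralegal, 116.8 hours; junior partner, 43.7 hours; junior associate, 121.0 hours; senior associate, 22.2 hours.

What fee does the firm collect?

$78,102.75

Senior partner: 4.6 × $600 = $2,760.00
Junior partner: 43.7 × $500 = $21,850.00
Senior associate: 22.2 × $450 = $9,990.00
Junior associate: 121.0 × $205 = $24,805.00
Paralegal: 116.8 × $145 = $16,936.00
Subtotal: $2,760.00 + $21,850.00 + $9,990.00 + $24,805.00 + $16,936.00 = $76,341.00
Travel: 24.3 × ($145 ÷ 2) = 24.3 × $72.50 = $1,761.75
Total: $76,341.00 + $1,761.75 = $78,102.75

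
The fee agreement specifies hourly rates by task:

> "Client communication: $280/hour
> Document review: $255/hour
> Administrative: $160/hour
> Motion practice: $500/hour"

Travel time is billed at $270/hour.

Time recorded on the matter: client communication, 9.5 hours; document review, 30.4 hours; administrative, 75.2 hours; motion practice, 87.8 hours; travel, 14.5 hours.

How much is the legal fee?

$70,259.00

Client communication: 9.5 × $280 = $2,660.00
Document review: 30.4 × $255 = $7,752.00
Administrative: 75.2 × $160 = $12,032.00
Motion practice: 87.8 × $500 = $43,900.00
Subtotal: $2,660.00 + $7,752.00 + $12,032.00 + $43,900.00 = $66,344.00
Travel: 14.5 × $270 = $3,915.00
Total: $66,344.00 + $3,915.00 = $70,259.00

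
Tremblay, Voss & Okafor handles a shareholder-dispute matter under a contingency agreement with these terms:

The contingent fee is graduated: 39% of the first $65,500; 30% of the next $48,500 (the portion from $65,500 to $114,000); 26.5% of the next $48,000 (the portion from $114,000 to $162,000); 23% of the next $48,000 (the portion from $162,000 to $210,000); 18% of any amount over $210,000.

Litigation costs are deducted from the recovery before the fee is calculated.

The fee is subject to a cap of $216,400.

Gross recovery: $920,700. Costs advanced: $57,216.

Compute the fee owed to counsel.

$181,482.12

Fee base (net of costs): $920,700 − $57,216 = $863,484
First $65,500 at 39% = $25,545.00
Next $48,500 at 30% = $14,550.00
Next $48,000 at 26.5% = $12,720.00
Next $48,000 at 23% = $11,040.00
Remaining $653,484 at 18% = $117,627.12
Fee: $25,545.00 + $14,550.00 + $12,720.00 + $11,040.00 + $117,627.12 = $181,482.12
$181,482.12 is under the $216,400 cap.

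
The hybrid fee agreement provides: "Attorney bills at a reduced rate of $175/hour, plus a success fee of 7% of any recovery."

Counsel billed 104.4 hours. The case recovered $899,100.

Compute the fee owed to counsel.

Hourly: 104.4 × $175 = $18,270.00
Success fee: 7% of $899,100 = $62,937.00
Total: $18,270.00 + $62,937.00 = $81,207.00

$81,207.00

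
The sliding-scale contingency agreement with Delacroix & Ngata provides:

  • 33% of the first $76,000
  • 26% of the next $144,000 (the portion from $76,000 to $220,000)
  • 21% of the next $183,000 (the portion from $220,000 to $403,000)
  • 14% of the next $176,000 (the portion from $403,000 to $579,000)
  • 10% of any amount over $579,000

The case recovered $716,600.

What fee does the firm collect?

$139,350.00

First $76,000 at 33% = $25,080.00
Next $144,000 at 26% = $37,440.00
Next $183,000 at 21% = $38,430.00
Next $176,000 at 14% = $24,640.00
Remaining $137,600 at 10% = $13,760.00
Fee: $25,080.00 + $37,440.00 + $38,430.00 + $24,640.00 + $13,760.00 = $139,350.00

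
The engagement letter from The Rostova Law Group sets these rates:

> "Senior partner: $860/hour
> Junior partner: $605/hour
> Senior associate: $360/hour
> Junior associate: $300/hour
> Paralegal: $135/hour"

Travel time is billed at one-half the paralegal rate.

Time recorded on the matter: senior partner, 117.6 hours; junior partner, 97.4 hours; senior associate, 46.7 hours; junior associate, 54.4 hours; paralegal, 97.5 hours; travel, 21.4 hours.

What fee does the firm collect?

$207,802.00

Senior partner: 117.6 × $860 = $101,136.00
Junior partner: 97.4 × $605 = $58,927.00
Senior associate: 46.7 × $360 = $16,812.00
Junior associate: 54.4 × $300 = $16,320.00
Paralegal: 97.5 × $135 = $13,162.50
Subtotal: $101,136.00 + $58,927.00 + $16,812.00 + $16,320.00 + $13,162.50 = $206,357.50
Travel: 21.4 × ($135 ÷ 2) = 21.4 × $67.50 = $1,444.50
Total: $206,357.50 + $1,444.50 = $207,802.00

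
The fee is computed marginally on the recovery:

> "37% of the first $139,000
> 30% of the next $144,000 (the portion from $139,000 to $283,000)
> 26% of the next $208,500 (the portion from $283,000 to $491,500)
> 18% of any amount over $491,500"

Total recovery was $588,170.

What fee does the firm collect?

First $139,000 at 37% = $51,430.00
Next $144,000 at 30% = $43,200.00
Next $208,500 at 26% = $54,210.00
Remaining $96,670 at 18% = $17,400.60
Fee: $51,430.00 + $43,200.00 + $54,210.00 + $17,400.60 = $166,240.60

$166,240.60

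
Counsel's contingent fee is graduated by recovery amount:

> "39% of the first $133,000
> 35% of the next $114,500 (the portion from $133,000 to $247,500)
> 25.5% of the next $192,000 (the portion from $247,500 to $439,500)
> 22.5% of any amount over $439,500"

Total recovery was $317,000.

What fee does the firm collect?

First $133,000 at 39% = $51,870.00
Next $114,500 at 35% = $40,075.00
Remaining $69,500 at 25.5% = $17,722.50
Fee: $51,870.00 + $40,075.00 + $17,722.50 = $109,667.50

$109,667.50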